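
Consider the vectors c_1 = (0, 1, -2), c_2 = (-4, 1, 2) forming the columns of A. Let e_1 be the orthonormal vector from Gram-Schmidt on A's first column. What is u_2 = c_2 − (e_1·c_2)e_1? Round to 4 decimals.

u_2 = (-4.0000, 1.6000, 0.8000)

e_1 = c_1/‖c_1‖ = (0, 1, -2)/2.2361 = (0.0000, 0.4472, -0.8944).
r_{12} = e_1·c_2 = -1.3416.
u_2 = c_2 + 1.3416·e_1 = (-4.0000, 1.6000, 0.8000).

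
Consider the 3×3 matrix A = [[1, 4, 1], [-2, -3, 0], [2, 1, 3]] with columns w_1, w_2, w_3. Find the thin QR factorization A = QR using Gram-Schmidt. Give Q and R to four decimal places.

w_1 = (1, -2, 2); ‖w_1‖ = 3.0000, so e_1 = (0.3333, -0.6667, 0.6667).
e_1·w_2 = 0.3333·4 + (-0.6667)·(-3) + 0.6667·1 = 4.0000.
u_2 = w_2 − 4.0000·e_1 = (2.6667, -0.3333, -1.6667).
‖u_2‖ = 3.1623, so e_2 = (0.8433, -0.1054, -0.5270).
e_1·w_3 = 0.3333·1 + (-0.6667)·0 + 0.6667·3 = 2.3333; e_2·w_3 = 0.8433·1 + (-0.1054)·0 + (-0.5270)·3 = -0.7379.
u_3 = w_3 − 2.3333·e_1 + 0.7379·e_2 = (0.8444, 1.4778, 1.0556).
‖u_3‖ = 2.0028, so e_3 = (0.4216, 0.7379, 0.5270).

Q = [[0.3333, 0.8433, 0.4216], [-0.6667, -0.1054, 0.7379], [0.6667, -0.5270, 0.5270]], R = [[3.0000, 4.0000, 2.3333], [0.0000, 3.1623, -0.7379], [0.0000, 0.0000, 2.0028]]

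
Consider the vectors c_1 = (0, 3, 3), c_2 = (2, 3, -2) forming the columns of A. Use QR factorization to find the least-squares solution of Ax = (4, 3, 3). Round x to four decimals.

x = (0.9192, 0.4848)

c_1 = (0, 3, 3); ‖c_1‖ = 4.2426, so e_1 = (0.0000, 0.7071, 0.7071).
e_1·c_2 = 0.0000·2 + 0.7071·3 + 0.7071·(-2) = 0.7071.
u_2 = c_2 − 0.7071·e_1 = (2.0000, 2.5000, -2.5000).
‖u_2‖ = 4.0620, so e_2 = (0.4924, 0.6155, -0.6155).
Qᵀb = (4.2426, 1.9695).
Back-substitute: x_2 = 1.9695/4.0620 = 0.4848.
x_1 = (4.2426 − 0.7071·0.4848)/4.2426 = 0.9192.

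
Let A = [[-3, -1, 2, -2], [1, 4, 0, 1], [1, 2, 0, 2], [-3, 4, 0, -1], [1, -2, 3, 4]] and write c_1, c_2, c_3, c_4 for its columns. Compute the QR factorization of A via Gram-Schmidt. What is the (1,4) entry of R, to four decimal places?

q_1 = c_1/‖c_1‖ = (-3, 1, 1, -3, 1)/4.5826 = (-0.6547, 0.2182, 0.2182, -0.6547, 0.2182).
r_{14} = q_1·c_4 = 3.4915.

r_{14} = 3.4915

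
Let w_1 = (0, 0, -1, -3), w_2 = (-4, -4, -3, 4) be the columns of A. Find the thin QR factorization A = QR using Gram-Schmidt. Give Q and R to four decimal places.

w_1 = (0, 0, -1, -3); ‖w_1‖ = 3.1623, so q_1 = (0.0000, 0.0000, -0.3162, -0.9487).
q_1·w_2 = 0.0000·(-4) + 0.0000·(-4) + (-0.3162)·(-3) + (-0.9487)·4 = -2.8460.
u_2 = w_2 + 2.8460·q_1 = (-4.0000, -4.0000, -3.9000, 1.3000).
‖u_2‖ = 6.9929, so q_2 = (-0.5720, -0.5720, -0.5577, 0.1859).

Q = [[0.0000, -0.5720], [0.0000, -0.5720], [-0.3162, -0.5577], [-0.9487, 0.1859]], R = [[3.1623, -2.8460], [0.0000, 6.9929]]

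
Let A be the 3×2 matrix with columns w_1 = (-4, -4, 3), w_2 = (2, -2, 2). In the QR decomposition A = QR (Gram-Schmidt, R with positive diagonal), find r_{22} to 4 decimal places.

q_1 = w_1/‖w_1‖ = (-4, -4, 3)/6.4031 = (-0.6247, -0.6247, 0.4685).
r_{12} = q_1·w_2 = 0.9370.
u_2 = w_2 − 0.9370·q_1 = (2.5854, -1.4146, 1.5610).
r_{22} = ‖u_2‖ = 3.3350.

r_{22} = 3.3350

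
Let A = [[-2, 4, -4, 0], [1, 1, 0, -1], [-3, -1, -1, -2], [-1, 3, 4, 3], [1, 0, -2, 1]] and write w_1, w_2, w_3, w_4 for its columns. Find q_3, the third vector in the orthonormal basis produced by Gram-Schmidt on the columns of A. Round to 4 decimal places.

w_1 = (-2, 1, -3, -1, 1); ‖w_1‖ = 4.0000, so q_1 = (-0.5000, 0.2500, -0.7500, -0.2500, 0.2500).
q_1·w_2 = (-0.5000)·4 + 0.2500·1 + (-0.7500)·(-1) + (-0.2500)·3 + 0.2500·0 = -1.7500.
u_2 = w_2 + 1.7500·q_1 = (3.1250, 1.4375, -2.3125, 2.5625, 0.4375).
‖u_2‖ = 4.8926, so q_2 = (0.6387, 0.2938, -0.4727, 0.5238, 0.0894).
q_1·w_3 = (-0.5000)·(-4) + 0.2500·0 + (-0.7500)·(-1) + (-0.2500)·4 + 0.2500·(-2) = 1.2500; q_2·w_3 = 0.6387·(-4) + 0.2938·0 + (-0.4727)·(-1) + 0.5238·4 + 0.0894·(-2) = -0.1661.
u_3 = w_3 − 1.2500·q_1 + 0.1661·q_2 = (-3.2689, -0.2637, -0.1410, 4.3995, -2.2977).
‖u_3‖ = 5.9506, so q_3 = (-0.5493, -0.0443, -0.0237, 0.7393, -0.3861).

q_3 = (-0.5493, -0.0443, -0.0237, 0.7393, -0.3861)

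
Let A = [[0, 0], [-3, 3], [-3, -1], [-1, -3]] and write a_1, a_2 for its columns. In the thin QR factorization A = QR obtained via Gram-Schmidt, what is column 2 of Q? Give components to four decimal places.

a_1 = (0, -3, -3, -1); ‖a_1‖ = 4.3589, so e_1 = (0.0000, -0.6882, -0.6882, -0.2294).
e_1·a_2 = 0.0000·0 + (-0.6882)·3 + (-0.6882)·(-1) + (-0.2294)·(-3) = -0.6882.
u_2 = a_2 + 0.6882·e_1 = (0.0000, 2.5263, -1.4737, -3.1579).
‖u_2‖ = 4.3042, so e_2 = (0.0000, 0.5869, -0.3424, -0.7337).

e_2 = (0.0000, 0.5869, -0.3424, -0.7337)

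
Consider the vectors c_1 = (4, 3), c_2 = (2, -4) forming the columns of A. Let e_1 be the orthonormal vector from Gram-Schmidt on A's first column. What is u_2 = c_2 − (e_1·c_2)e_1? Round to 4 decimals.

u_2 = (2.6400, -3.5200)

c_1 = (4, 3); ‖c_1‖ = 5.0000, so e_1 = (0.8000, 0.6000).
e_1·c_2 = 0.8000·2 + 0.6000·(-4) = -0.8000.
u_2 = c_2 + 0.8000·e_1 = (2.6400, -3.5200).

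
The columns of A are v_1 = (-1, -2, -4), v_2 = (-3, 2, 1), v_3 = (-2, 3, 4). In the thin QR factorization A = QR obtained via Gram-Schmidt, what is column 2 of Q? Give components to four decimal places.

q_2 = (-0.9047, 0.4258, 0.0133)

v_1 = (-1, -2, -4); ‖v_1‖ = 4.5826, so q_1 = (-0.2182, -0.4364, -0.8729).
q_1·v_2 = (-0.2182)·(-3) + (-0.4364)·2 + (-0.8729)·1 = -1.0911.
u_2 = v_2 + 1.0911·q_1 = (-3.2381, 1.5238, 0.0476).
‖u_2‖ = 3.5790, so q_2 = (-0.9047, 0.4258, 0.0133).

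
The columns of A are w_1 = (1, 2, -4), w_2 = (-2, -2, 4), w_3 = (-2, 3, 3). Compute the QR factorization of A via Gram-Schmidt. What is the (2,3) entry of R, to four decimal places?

w_1 = (1, 2, -4); ‖w_1‖ = 4.5826, so q_1 = (0.2182, 0.4364, -0.8729).
q_1·w_2 = 0.2182·(-2) + 0.4364·(-2) + (-0.8729)·4 = -4.8008.
u_2 = w_2 + 4.8008·q_1 = (-0.9524, 0.0952, -0.1905).
‖u_2‖ = 0.9759, so q_2 = (-0.9759, 0.0976, -0.1952).
r_{23} = q_2·w_3 = 1.6590.

r_{23} = 1.6590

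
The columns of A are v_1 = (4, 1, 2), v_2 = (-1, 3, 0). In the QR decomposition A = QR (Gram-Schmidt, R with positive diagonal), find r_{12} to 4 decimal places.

v_1 = (4, 1, 2); ‖v_1‖ = 4.5826, so q_1 = (0.8729, 0.2182, 0.4364).
r_{12} = q_1·v_2 = -0.2182.

r_{12} = -0.2182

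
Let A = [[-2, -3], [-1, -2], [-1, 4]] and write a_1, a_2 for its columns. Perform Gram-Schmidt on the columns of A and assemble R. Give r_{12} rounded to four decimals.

r_{12} = 1.6330

q_1 = a_1/‖a_1‖ = (-2, -1, -1)/2.4495 = (-0.8165, -0.4082, -0.4082).
r_{12} = q_1·a_2 = 1.6330.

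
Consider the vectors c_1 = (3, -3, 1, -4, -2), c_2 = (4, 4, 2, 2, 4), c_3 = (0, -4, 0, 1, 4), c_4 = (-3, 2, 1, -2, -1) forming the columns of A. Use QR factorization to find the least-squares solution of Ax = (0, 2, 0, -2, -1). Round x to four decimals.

x = (0.1857, 0.1236, -0.2715, 0.3778)

c_1 = (3, -3, 1, -4, -2); ‖c_1‖ = 6.2450, so e_1 = (0.4804, -0.4804, 0.1601, -0.6405, -0.3203).
e_1·c_2 = 0.4804·4 + (-0.4804)·4 + 0.1601·2 + (-0.6405)·2 + (-0.3203)·4 = -2.2418.
u_2 = c_2 + 2.2418·e_1 = (5.0769, 2.9231, 2.3590, 0.5641, 3.2821).
‖u_2‖ = 7.1396, so e_2 = (0.7111, 0.4094, 0.3304, 0.0790, 0.4597).
e_1·c_3 = 0.4804·0 + (-0.4804)·(-4) + 0.1601·0 + (-0.6405)·1 + (-0.3203)·4 = 0.0000; e_2·c_3 = 0.7111·0 + 0.4094·(-4) + 0.3304·0 + 0.0790·1 + 0.4597·4 = 0.2801.
u_3 = c_3 + 0.0000·e_1 − 0.2801·e_2 = (-0.1992, -4.1147, -0.0926, 0.9779, 3.8712).
‖u_3‖ = 5.7377, so e_3 = (-0.0347, -0.7171, -0.0161, 0.1704, 0.6747).
e_1·c_4 = 0.4804·(-3) + (-0.4804)·2 + 0.1601·1 + (-0.6405)·(-2) + (-0.3203)·(-1) = -0.6405; e_2·c_4 = 0.7111·(-3) + 0.4094·2 + 0.3304·1 + 0.0790·(-2) + 0.4597·(-1) = -1.6017; e_3·c_4 = (-0.0347)·(-3) + (-0.7171)·2 + (-0.0161)·1 + 0.1704·(-2) + 0.6747·(-1) = -2.3618.
u_4 = c_4 + 0.6405·e_1 + 1.6017·e_2 + 2.3618·e_3 = (-1.6353, 0.6544, 1.5937, -1.8812, 1.1247).
‖u_4‖ = 3.2320, so e_4 = (-0.5060, 0.2025, 0.4931, -0.5820, 0.3480).
Qᵀb = (0.6405, 0.2011, -2.4498, 1.2210).
Back-substitute: x_4 = 1.2210/3.2320 = 0.3778.
x_3 = (-2.4498 + 2.3618·0.3778)/5.7377 = -0.2715.
x_2 = (0.2011 − 0.2801·(-0.2715) + 1.6017·0.3778)/7.1396 = 0.1236.
x_1 = (0.6405 + 2.2418·0.1236 + 0.0000·(-0.2715) + 0.6405·0.3778)/6.2450 = 0.1857.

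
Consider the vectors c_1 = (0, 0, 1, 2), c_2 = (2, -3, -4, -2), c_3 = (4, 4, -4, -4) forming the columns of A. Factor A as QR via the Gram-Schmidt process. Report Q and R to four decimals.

c_1 = (0, 0, 1, 2); ‖c_1‖ = 2.2361, so q_1 = (0.0000, 0.0000, 0.4472, 0.8944).
q_1·c_2 = 0.0000·2 + 0.0000·(-3) + 0.4472·(-4) + 0.8944·(-2) = -3.5777.
u_2 = c_2 + 3.5777·q_1 = (2.0000, -3.0000, -2.4000, 1.2000).
‖u_2‖ = 4.4944, so q_2 = (0.4450, -0.6675, -0.5340, 0.2670).
q_1·c_3 = 0.0000·4 + 0.0000·4 + 0.4472·(-4) + 0.8944·(-4) = -5.3666; q_2·c_3 = 0.4450·4 + (-0.6675)·4 + (-0.5340)·(-4) + 0.2670·(-4) = 0.1780.
u_3 = c_3 + 5.3666·q_1 − 0.1780·q_2 = (3.9208, 4.1188, -1.5050, 0.7525).
‖u_3‖ = 5.9303, so q_3 = (0.6611, 0.6945, -0.2538, 0.1269).

Q = [[0.0000, 0.4450, 0.6611], [0.0000, -0.6675, 0.6945], [0.4472, -0.5340, -0.2538], [0.8944, 0.2670, 0.1269]], R = [[2.2361, -3.5777, -5.3666], [0.0000, 4.4944, 0.1780], [0.0000, 0.0000, 5.9303]]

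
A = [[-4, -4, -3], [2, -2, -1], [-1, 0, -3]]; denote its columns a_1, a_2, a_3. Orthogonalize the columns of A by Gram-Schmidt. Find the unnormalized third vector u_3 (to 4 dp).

u_3 = (0.3333, -0.6667, -2.6667)

q_1 = a_1/‖a_1‖ = (-4, 2, -1)/4.5826 = (-0.8729, 0.4364, -0.2182).
r_{12} = q_1·a_2 = 2.6186.
u_2 = a_2 − 2.6186·q_1 = (-1.7143, -3.1429, 0.5714).
‖u_2‖ = 3.6253, so q_2 = (-0.4729, -0.8669, 0.1576).
r_{13} = q_1·a_3 = 2.8368; r_{23} = q_2·a_3 = 1.8127.
u_3 = a_3 − 2.8368·q_1 − 1.8127·q_2 = (0.3333, -0.6667, -2.6667).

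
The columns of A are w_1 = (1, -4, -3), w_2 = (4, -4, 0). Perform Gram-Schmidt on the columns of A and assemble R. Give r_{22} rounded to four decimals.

w_1 = (1, -4, -3); ‖w_1‖ = 5.0990, so e_1 = (0.1961, -0.7845, -0.5883).
e_1·w_2 = 0.1961·4 + (-0.7845)·(-4) + (-0.5883)·0 = 3.9223.
u_2 = w_2 − 3.9223·e_1 = (3.2308, -0.9231, 2.3077).
r_{22} = ‖u_2‖ = 4.0762.

r_{22} = 4.0762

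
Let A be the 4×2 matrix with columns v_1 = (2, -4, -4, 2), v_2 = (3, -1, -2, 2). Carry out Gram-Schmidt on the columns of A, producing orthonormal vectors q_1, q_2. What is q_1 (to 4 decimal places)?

q_1 = (0.3162, -0.6325, -0.6325, 0.3162)

q_1 = v_1/‖v_1‖ = (2, -4, -4, 2)/6.3246 = (0.3162, -0.6325, -0.6325, 0.3162).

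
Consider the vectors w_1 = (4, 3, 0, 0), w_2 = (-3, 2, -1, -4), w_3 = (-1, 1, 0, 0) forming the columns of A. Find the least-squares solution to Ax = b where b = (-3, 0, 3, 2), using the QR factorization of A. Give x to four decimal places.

w_1 = (4, 3, 0, 0); ‖w_1‖ = 5.0000, so q_1 = (0.8000, 0.6000, 0.0000, 0.0000).
q_1·w_2 = 0.8000·(-3) + 0.6000·2 + 0.0000·(-1) + 0.0000·(-4) = -1.2000.
u_2 = w_2 + 1.2000·q_1 = (-2.0400, 2.7200, -1.0000, -4.0000).
‖u_2‖ = 5.3442, so q_2 = (-0.3817, 0.5090, -0.1871, -0.7485).
q_1·w_3 = 0.8000·(-1) + 0.6000·1 + 0.0000·0 + 0.0000·0 = -0.2000; q_2·w_3 = (-0.3817)·(-1) + 0.5090·1 + (-0.1871)·0 + (-0.7485)·0 = 0.8907.
u_3 = w_3 + 0.2000·q_1 − 0.8907·q_2 = (-0.5000, 0.6667, 0.1667, 0.6667).
‖u_3‖ = 1.0801, so q_3 = (-0.4629, 0.6172, 0.1543, 0.6172).
Qᵀb = (-2.4000, -0.9131, 3.0861).
Back-substitute: x_3 = 3.0861/1.0801 = 2.8571.
x_2 = (-0.9131 − 0.8907·2.8571)/5.3442 = -0.6471.
x_1 = (-2.4000 + 1.2000·(-0.6471) + 0.2000·2.8571)/5.0000 = -0.5210.

x = (-0.5210, -0.6471, 2.8571)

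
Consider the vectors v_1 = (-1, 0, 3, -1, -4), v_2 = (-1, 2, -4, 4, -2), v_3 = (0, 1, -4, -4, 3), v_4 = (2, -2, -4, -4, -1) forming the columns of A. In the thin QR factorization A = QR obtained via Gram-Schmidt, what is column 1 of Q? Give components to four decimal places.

e_1 = (-0.1925, 0.0000, 0.5774, -0.1925, -0.7698)

v_1 = (-1, 0, 3, -1, -4); ‖v_1‖ = 5.1962, so e_1 = (-0.1925, 0.0000, 0.5774, -0.1925, -0.7698).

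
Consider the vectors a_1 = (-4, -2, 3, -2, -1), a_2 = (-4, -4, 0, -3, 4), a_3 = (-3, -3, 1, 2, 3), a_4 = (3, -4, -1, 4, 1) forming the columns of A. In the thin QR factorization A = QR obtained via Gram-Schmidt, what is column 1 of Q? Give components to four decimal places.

q_1 = (-0.6860, -0.3430, 0.5145, -0.3430, -0.1715)

a_1 = (-4, -2, 3, -2, -1); ‖a_1‖ = 5.8310, so q_1 = (-0.6860, -0.3430, 0.5145, -0.3430, -0.1715).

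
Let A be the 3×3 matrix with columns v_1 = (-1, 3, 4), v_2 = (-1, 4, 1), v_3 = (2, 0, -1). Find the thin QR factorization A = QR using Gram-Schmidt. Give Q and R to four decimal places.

Q = [[-0.1961, -0.1319, 0.9717], [0.5883, 0.7769, 0.2242], [0.7845, -0.6157, 0.0747]], R = [[5.0990, 3.3340, -1.1767], [0.0000, 2.6239, 0.3518], [0.0000, 0.0000, 1.8686]]

v_1 = (-1, 3, 4); ‖v_1‖ = 5.0990, so q_1 = (-0.1961, 0.5883, 0.7845).
q_1·v_2 = (-0.1961)·(-1) + 0.5883·4 + 0.7845·1 = 3.3340.
u_2 = v_2 − 3.3340·q_1 = (-0.3462, 2.0385, -1.6154).
‖u_2‖ = 2.6239, so q_2 = (-0.1319, 0.7769, -0.6157).
q_1·v_3 = (-0.1961)·2 + 0.5883·0 + 0.7845·(-1) = -1.1767; q_2·v_3 = (-0.1319)·2 + 0.7769·0 + (-0.6157)·(-1) = 0.3518.
u_3 = v_3 + 1.1767·q_1 − 0.3518·q_2 = (1.8156, 0.4190, 0.1397).
‖u_3‖ = 1.8686, so q_3 = (0.9717, 0.2242, 0.0747).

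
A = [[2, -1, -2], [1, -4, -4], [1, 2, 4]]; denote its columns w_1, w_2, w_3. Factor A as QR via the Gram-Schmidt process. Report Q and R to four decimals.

w_1 = (2, 1, 1); ‖w_1‖ = 2.4495, so e_1 = (0.8165, 0.4082, 0.4082).
e_1·w_2 = 0.8165·(-1) + 0.4082·(-4) + 0.4082·2 = -1.6330.
u_2 = w_2 + 1.6330·e_1 = (0.3333, -3.3333, 2.6667).
‖u_2‖ = 4.2817, so e_2 = (0.0778, -0.7785, 0.6228).
e_1·w_3 = 0.8165·(-2) + 0.4082·(-4) + 0.4082·4 = -1.6330; e_2·w_3 = 0.0778·(-2) + (-0.7785)·(-4) + 0.6228·4 = 5.4495.
u_3 = w_3 + 1.6330·e_1 − 5.4495·e_2 = (-1.0909, 0.9091, 1.2727).
‖u_3‖ = 1.9069, so e_3 = (-0.5721, 0.4767, 0.6674).

Q = [[0.8165, 0.0778, -0.5721], [0.4082, -0.7785, 0.4767], [0.4082, 0.6228, 0.6674]], R = [[2.4495, -1.6330, -1.6330], [0.0000, 4.2817, 5.4495], [0.0000, 0.0000, 1.9069]]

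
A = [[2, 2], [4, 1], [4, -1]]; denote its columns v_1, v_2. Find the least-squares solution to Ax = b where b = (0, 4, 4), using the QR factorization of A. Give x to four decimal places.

v_1 = (2, 4, 4); ‖v_1‖ = 6.0000, so e_1 = (0.3333, 0.6667, 0.6667).
e_1·v_2 = 0.3333·2 + 0.6667·1 + 0.6667·(-1) = 0.6667.
u_2 = v_2 − 0.6667·e_1 = (1.7778, 0.5556, -1.4444).
‖u_2‖ = 2.3570, so e_2 = (0.7542, 0.2357, -0.6128).
Qᵀb = (5.3333, -1.5085).
Back-substitute: x_2 = -1.5085/2.3570 = -0.6400.
x_1 = (5.3333 − 0.6667·(-0.6400))/6.0000 = 0.9600.

x = (0.9600, -0.6400)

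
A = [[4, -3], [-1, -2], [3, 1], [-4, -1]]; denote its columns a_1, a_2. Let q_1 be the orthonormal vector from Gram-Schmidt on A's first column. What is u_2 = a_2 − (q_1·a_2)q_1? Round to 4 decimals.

u_2 = (-2.7143, -2.0714, 1.2143, -1.2857)

a_1 = (4, -1, 3, -4); ‖a_1‖ = 6.4807, so q_1 = (0.6172, -0.1543, 0.4629, -0.6172).
q_1·a_2 = 0.6172·(-3) + (-0.1543)·(-2) + 0.4629·1 + (-0.6172)·(-1) = -0.4629.
u_2 = a_2 + 0.4629·q_1 = (-2.7143, -2.0714, 1.2143, -1.2857).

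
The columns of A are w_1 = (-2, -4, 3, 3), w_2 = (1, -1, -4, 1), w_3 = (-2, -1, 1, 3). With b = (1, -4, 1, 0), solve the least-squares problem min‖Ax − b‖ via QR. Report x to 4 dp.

q_1 = w_1/‖w_1‖ = (-2, -4, 3, 3)/6.1644 = (-0.3244, -0.6489, 0.4867, 0.4867).
r_{12} = q_1·w_2 = -1.1355.
u_2 = w_2 + 1.1355·q_1 = (0.6316, -1.7368, -3.4474, 1.5526).
‖u_2‖ = 4.2084, so q_2 = (0.1501, -0.4127, -0.8192, 0.3689).
r_{13} = q_1·w_3 = 3.2444; r_{23} = q_2·w_3 = 0.4002.
u_3 = w_3 − 3.2444·q_1 − 0.4002·q_2 = (-1.0074, 1.2704, -0.2511, 1.2734).
‖u_3‖ = 2.0769, so q_3 = (-0.4851, 0.6117, -0.1209, 0.6131).
Qᵀb = (2.7578, 0.9817, -3.0528).
Back-substitute: x_3 = -3.0528/2.0769 = -1.4699.
x_2 = (0.9817 − 0.4002·(-1.4699))/4.2084 = 0.3731.
x_1 = (2.7578 + 1.1355·0.3731 − 3.2444·(-1.4699))/6.1644 = 1.2897.

x = (1.2897, 0.3731, -1.4699)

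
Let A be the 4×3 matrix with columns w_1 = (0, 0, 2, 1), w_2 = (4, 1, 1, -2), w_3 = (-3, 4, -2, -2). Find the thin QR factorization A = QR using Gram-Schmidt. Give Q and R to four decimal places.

w_1 = (0, 0, 2, 1); ‖w_1‖ = 2.2361, so q_1 = (0.0000, 0.0000, 0.8944, 0.4472).
q_1·w_2 = 0.0000·4 + 0.0000·1 + 0.8944·1 + 0.4472·(-2) = 0.0000.
u_2 = w_2 + 0.0000·q_1 = (4.0000, 1.0000, 1.0000, -2.0000).
‖u_2‖ = 4.6904, so q_2 = (0.8528, 0.2132, 0.2132, -0.4264).
q_1·w_3 = 0.0000·(-3) + 0.0000·4 + 0.8944·(-2) + 0.4472·(-2) = -2.6833; q_2·w_3 = 0.8528·(-3) + 0.2132·4 + 0.2132·(-2) + (-0.4264)·(-2) = -1.2792.
u_3 = w_3 + 2.6833·q_1 + 1.2792·q_2 = (-1.9091, 4.2727, 0.6727, -1.3455).
‖u_3‖ = 4.9157, so q_3 = (-0.3884, 0.8692, 0.1369, -0.2737).

Q = [[0.0000, 0.8528, -0.3884], [0.0000, 0.2132, 0.8692], [0.8944, 0.2132, 0.1369], [0.4472, -0.4264, -0.2737]], R = [[2.2361, 0.0000, -2.6833], [0.0000, 4.6904, -1.2792], [0.0000, 0.0000, 4.9157]]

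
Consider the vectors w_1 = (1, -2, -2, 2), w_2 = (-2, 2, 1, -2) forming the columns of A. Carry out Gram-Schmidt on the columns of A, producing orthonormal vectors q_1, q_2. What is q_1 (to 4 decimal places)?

w_1 = (1, -2, -2, 2); ‖w_1‖ = 3.6056, so q_1 = (0.2774, -0.5547, -0.5547, 0.5547).

q_1 = (0.2774, -0.5547, -0.5547, 0.5547)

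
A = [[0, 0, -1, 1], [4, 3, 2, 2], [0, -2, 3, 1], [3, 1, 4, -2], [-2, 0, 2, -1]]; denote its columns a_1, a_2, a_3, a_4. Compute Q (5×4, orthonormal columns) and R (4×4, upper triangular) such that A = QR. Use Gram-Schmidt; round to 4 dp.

Q = [[0.0000, 0.0000, -0.2120, 0.2439], [0.7428, 0.3727, 0.0914, 0.5359], [0.0000, -0.8006, 0.3456, 0.4872], [0.5571, -0.2208, 0.4170, -0.6333], [-0.3714, 0.4141, 0.8083, 0.1218]], R = [[5.3852, 2.7854, 2.9711, 0.7428], [0.0000, 2.4983, -1.7115, -0.0276], [0.0000, 0.0000, 4.7163, -1.3261], [0.0000, 0.0000, 0.0000, 2.9477]]

q_1 = a_1/‖a_1‖ = (0, 4, 0, 3, -2)/5.3852 = (0.0000, 0.7428, 0.0000, 0.5571, -0.3714).
r_{12} = q_1·a_2 = 2.7854.
u_2 = a_2 − 2.7854·q_1 = (0.0000, 0.9310, -2.0000, -0.5517, 1.0345).
‖u_2‖ = 2.4983, so q_2 = (0.0000, 0.3727, -0.8006, -0.2208, 0.4141).
r_{13} = q_1·a_3 = 2.9711; r_{23} = q_2·a_3 = -1.7115.
u_3 = a_3 − 2.9711·q_1 + 1.7115·q_2 = (-1.0000, 0.4309, 1.6298, 1.9669, 3.8122).
‖u_3‖ = 4.7163, so q_3 = (-0.2120, 0.0914, 0.3456, 0.4170, 0.8083).
r_{14} = q_1·a_4 = 0.7428; r_{24} = q_2·a_4 = -0.0276; r_{34} = q_3·a_4 = -1.3261.
u_4 = a_4 − 0.7428·q_1 + 0.0276·q_2 + 1.3261·q_3 = (0.7188, 1.5797, 1.4362, -1.8669, 0.3592).
‖u_4‖ = 2.9477, so q_4 = (0.2439, 0.5359, 0.4872, -0.6333, 0.1218).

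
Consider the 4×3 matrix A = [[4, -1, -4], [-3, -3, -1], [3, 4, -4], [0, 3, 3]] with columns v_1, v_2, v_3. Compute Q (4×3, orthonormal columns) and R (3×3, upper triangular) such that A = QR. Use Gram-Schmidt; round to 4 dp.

v_1 = (4, -3, 3, 0); ‖v_1‖ = 5.8310, so e_1 = (0.6860, -0.5145, 0.5145, 0.0000).
e_1·v_2 = 0.6860·(-1) + (-0.5145)·(-3) + 0.5145·4 + 0.0000·3 = 2.9155.
u_2 = v_2 − 2.9155·e_1 = (-3.0000, -1.5000, 2.5000, 3.0000).
‖u_2‖ = 5.1478, so e_2 = (-0.5828, -0.2914, 0.4856, 0.5828).
e_1·v_3 = 0.6860·(-4) + (-0.5145)·(-1) + 0.5145·(-4) + 0.0000·3 = -4.2875; e_2·v_3 = (-0.5828)·(-4) + (-0.2914)·(-1) + 0.4856·(-4) + 0.5828·3 = 2.4282.
u_3 = v_3 + 4.2875·e_1 − 2.4282·e_2 = (0.3563, -2.4983, -2.9734, 1.5849).
‖u_3‖ = 4.2097, so e_3 = (0.0846, -0.5935, -0.7063, 0.3765).

Q = [[0.6860, -0.5828, 0.0846], [-0.5145, -0.2914, -0.5935], [0.5145, 0.4856, -0.7063], [0.0000, 0.5828, 0.3765]], R = [[5.8310, 2.9155, -4.2875], [0.0000, 5.1478, 2.4282], [0.0000, 0.0000, 4.2097]]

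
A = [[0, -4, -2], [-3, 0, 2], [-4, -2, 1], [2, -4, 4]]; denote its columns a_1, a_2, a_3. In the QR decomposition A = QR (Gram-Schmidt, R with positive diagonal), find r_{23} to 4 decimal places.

r_{23} = -1.6667

a_1 = (0, -3, -4, 2); ‖a_1‖ = 5.3852, so e_1 = (0.0000, -0.5571, -0.7428, 0.3714).
e_1·a_2 = 0.0000·(-4) + (-0.5571)·0 + (-0.7428)·(-2) + 0.3714·(-4) = 0.0000.
u_2 = a_2 + 0.0000·e_1 = (-4.0000, 0.0000, -2.0000, -4.0000).
‖u_2‖ = 6.0000, so e_2 = (-0.6667, 0.0000, -0.3333, -0.6667).
r_{23} = e_2·a_3 = -1.6667.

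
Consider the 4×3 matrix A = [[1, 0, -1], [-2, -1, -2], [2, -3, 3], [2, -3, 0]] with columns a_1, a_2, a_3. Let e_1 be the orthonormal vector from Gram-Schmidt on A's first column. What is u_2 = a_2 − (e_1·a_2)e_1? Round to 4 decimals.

u_2 = (0.7692, -2.5385, -1.4615, -1.4615)

a_1 = (1, -2, 2, 2); ‖a_1‖ = 3.6056, so e_1 = (0.2774, -0.5547, 0.5547, 0.5547).
e_1·a_2 = 0.2774·0 + (-0.5547)·(-1) + 0.5547·(-3) + 0.5547·(-3) = -2.7735.
u_2 = a_2 + 2.7735·e_1 = (0.7692, -2.5385, -1.4615, -1.4615).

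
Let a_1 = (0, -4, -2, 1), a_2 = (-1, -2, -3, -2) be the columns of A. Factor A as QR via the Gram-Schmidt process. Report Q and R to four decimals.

a_1 = (0, -4, -2, 1); ‖a_1‖ = 4.5826, so q_1 = (0.0000, -0.8729, -0.4364, 0.2182).
q_1·a_2 = 0.0000·(-1) + (-0.8729)·(-2) + (-0.4364)·(-3) + 0.2182·(-2) = 2.6186.
u_2 = a_2 − 2.6186·q_1 = (-1.0000, 0.2857, -1.8571, -2.5714).
‖u_2‖ = 3.3381, so q_2 = (-0.2996, 0.0856, -0.5563, -0.7703).

Q = [[0.0000, -0.2996], [-0.8729, 0.0856], [-0.4364, -0.5563], [0.2182, -0.7703]], R = [[4.5826, 2.6186], [0.0000, 3.3381]]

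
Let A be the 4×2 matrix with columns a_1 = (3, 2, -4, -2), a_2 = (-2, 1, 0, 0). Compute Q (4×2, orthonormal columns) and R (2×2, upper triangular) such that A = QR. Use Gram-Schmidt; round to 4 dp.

Q = [[0.5222, -0.7701], [0.3482, 0.5847], [-0.6963, -0.2282], [-0.3482, -0.1141]], R = [[5.7446, -0.6963], [0.0000, 2.1249]]

q_1 = a_1/‖a_1‖ = (3, 2, -4, -2)/5.7446 = (0.5222, 0.3482, -0.6963, -0.3482).
r_{12} = q_1·a_2 = -0.6963.
u_2 = a_2 + 0.6963·q_1 = (-1.6364, 1.2424, -0.4848, -0.2424).
‖u_2‖ = 2.1249, so q_2 = (-0.7701, 0.5847, -0.2282, -0.1141).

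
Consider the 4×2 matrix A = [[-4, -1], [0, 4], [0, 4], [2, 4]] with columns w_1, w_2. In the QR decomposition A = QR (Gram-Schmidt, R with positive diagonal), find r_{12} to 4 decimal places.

w_1 = (-4, 0, 0, 2); ‖w_1‖ = 4.4721, so q_1 = (-0.8944, 0.0000, 0.0000, 0.4472).
r_{12} = q_1·w_2 = 2.6833.

r_{12} = 2.6833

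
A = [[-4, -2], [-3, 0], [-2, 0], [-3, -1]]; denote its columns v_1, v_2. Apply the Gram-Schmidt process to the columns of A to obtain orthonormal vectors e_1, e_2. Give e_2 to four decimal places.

e_2 = (-0.6249, 0.6445, 0.4296, -0.0976)

v_1 = (-4, -3, -2, -3); ‖v_1‖ = 6.1644, so e_1 = (-0.6489, -0.4867, -0.3244, -0.4867).
e_1·v_2 = (-0.6489)·(-2) + (-0.4867)·0 + (-0.3244)·0 + (-0.4867)·(-1) = 1.7844.
u_2 = v_2 − 1.7844·e_1 = (-0.8421, 0.8684, 0.5789, -0.1316).
‖u_2‖ = 1.3475, so e_2 = (-0.6249, 0.6445, 0.4296, -0.0976).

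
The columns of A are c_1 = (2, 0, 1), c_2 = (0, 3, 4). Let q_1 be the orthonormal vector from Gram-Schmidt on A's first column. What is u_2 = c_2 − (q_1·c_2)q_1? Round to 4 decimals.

c_1 = (2, 0, 1); ‖c_1‖ = 2.2361, so q_1 = (0.8944, 0.0000, 0.4472).
q_1·c_2 = 0.8944·0 + 0.0000·3 + 0.4472·4 = 1.7889.
u_2 = c_2 − 1.7889·q_1 = (-1.6000, 3.0000, 3.2000).

u_2 = (-1.6000, 3.0000, 3.2000)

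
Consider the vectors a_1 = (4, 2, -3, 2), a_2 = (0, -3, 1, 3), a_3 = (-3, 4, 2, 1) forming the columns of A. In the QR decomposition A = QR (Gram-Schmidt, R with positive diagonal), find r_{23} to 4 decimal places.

q_1 = a_1/‖a_1‖ = (4, 2, -3, 2)/5.7446 = (0.6963, 0.3482, -0.5222, 0.3482).
r_{12} = q_1·a_2 = -0.5222.
u_2 = a_2 + 0.5222·q_1 = (0.3636, -2.8182, 0.7273, 3.1818).
‖u_2‖ = 4.3275, so q_2 = (0.0840, -0.6512, 0.1681, 0.7353).
r_{23} = q_2·a_3 = -1.7856.

r_{23} = -1.7856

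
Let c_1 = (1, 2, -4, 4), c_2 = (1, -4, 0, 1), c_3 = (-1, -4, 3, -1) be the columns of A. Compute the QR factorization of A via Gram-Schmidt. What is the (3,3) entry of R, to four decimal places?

r_{33} = 1.4265

c_1 = (1, 2, -4, 4); ‖c_1‖ = 6.0828, so e_1 = (0.1644, 0.3288, -0.6576, 0.6576).
e_1·c_2 = 0.1644·1 + 0.3288·(-4) + (-0.6576)·0 + 0.6576·1 = -0.4932.
u_2 = c_2 + 0.4932·e_1 = (1.0811, -3.8378, -0.3243, 1.3243).
‖u_2‖ = 4.2139, so e_2 = (0.2566, -0.9108, -0.0770, 0.3143).
e_1·c_3 = 0.1644·(-1) + 0.3288·(-4) + (-0.6576)·3 + 0.6576·(-1) = -4.1100; e_2·c_3 = 0.2566·(-1) + (-0.9108)·(-4) + (-0.0770)·3 + 0.3143·(-1) = 2.8413.
u_3 = c_3 + 4.1100·e_1 − 2.8413·e_2 = (-1.0533, -0.0609, 0.5160, 0.8097).
r_{33} = ‖u_3‖ = 1.4265.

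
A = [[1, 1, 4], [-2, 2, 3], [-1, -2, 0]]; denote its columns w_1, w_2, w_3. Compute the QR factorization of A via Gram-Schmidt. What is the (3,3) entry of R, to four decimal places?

r_{33} = 3.7087

w_1 = (1, -2, -1); ‖w_1‖ = 2.4495, so e_1 = (0.4082, -0.8165, -0.4082).
e_1·w_2 = 0.4082·1 + (-0.8165)·2 + (-0.4082)·(-2) = -0.4082.
u_2 = w_2 + 0.4082·e_1 = (1.1667, 1.6667, -2.1667).
‖u_2‖ = 2.9721, so e_2 = (0.3925, 0.5608, -0.7290).
e_1·w_3 = 0.4082·4 + (-0.8165)·3 + (-0.4082)·0 = -0.8165; e_2·w_3 = 0.3925·4 + 0.5608·3 + (-0.7290)·0 = 3.2525.
u_3 = w_3 + 0.8165·e_1 − 3.2525·e_2 = (3.0566, 0.5094, 2.0377).
r_{33} = ‖u_3‖ = 3.7087.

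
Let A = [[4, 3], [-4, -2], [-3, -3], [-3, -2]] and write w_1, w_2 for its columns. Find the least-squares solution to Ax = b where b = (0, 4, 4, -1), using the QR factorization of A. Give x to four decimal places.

w_1 = (4, -4, -3, -3); ‖w_1‖ = 7.0711, so q_1 = (0.5657, -0.5657, -0.4243, -0.4243).
q_1·w_2 = 0.5657·3 + (-0.5657)·(-2) + (-0.4243)·(-3) + (-0.4243)·(-2) = 4.9497.
u_2 = w_2 − 4.9497·q_1 = (0.2000, 0.8000, -0.9000, 0.1000).
‖u_2‖ = 1.2247, so q_2 = (0.1633, 0.6532, -0.7348, 0.0816).
Qᵀb = (-3.5355, -0.4082).
Back-substitute: x_2 = -0.4082/1.2247 = -0.3333.
x_1 = (-3.5355 − 4.9497·(-0.3333))/7.0711 = -0.2667.

x = (-0.2667, -0.3333)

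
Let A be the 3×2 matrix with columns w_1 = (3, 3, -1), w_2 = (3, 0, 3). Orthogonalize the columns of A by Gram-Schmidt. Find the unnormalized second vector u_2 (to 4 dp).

e_1 = w_1/‖w_1‖ = (3, 3, -1)/4.3589 = (0.6882, 0.6882, -0.2294).
r_{12} = e_1·w_2 = 1.3765.
u_2 = w_2 − 1.3765·e_1 = (2.0526, -0.9474, 3.3158).

u_2 = (2.0526, -0.9474, 3.3158)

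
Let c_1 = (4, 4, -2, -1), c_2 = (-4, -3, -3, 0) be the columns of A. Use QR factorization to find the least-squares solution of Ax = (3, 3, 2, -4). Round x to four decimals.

x = (0.2868, -0.6085)

e_1 = c_1/‖c_1‖ = (4, 4, -2, -1)/6.0828 = (0.6576, 0.6576, -0.3288, -0.1644).
r_{12} = e_1·c_2 = -3.6168.
u_2 = c_2 + 3.6168·e_1 = (-1.6216, -0.6216, -4.1892, -0.5946).
‖u_2‖ = 4.5737, so e_2 = (-0.3546, -0.1359, -0.9159, -0.1300).
Qᵀb = (3.9456, -2.7832).
Back-substitute: x_2 = -2.7832/4.5737 = -0.6085.
x_1 = (3.9456 + 3.6168·(-0.6085))/6.0828 = 0.2868.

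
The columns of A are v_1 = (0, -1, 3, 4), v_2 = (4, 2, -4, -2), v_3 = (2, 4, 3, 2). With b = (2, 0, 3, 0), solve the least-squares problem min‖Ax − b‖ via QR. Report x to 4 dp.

x = (0.1912, 0.0052, 0.3186)

v_1 = (0, -1, 3, 4); ‖v_1‖ = 5.0990, so e_1 = (0.0000, -0.1961, 0.5883, 0.7845).
e_1·v_2 = 0.0000·4 + (-0.1961)·2 + 0.5883·(-4) + 0.7845·(-2) = -4.3146.
u_2 = v_2 + 4.3146·e_1 = (4.0000, 1.1538, -1.4615, 1.3846).
‖u_2‖ = 4.6244, so e_2 = (0.8650, 0.2495, -0.3161, 0.2994).
e_1·v_3 = 0.0000·2 + (-0.1961)·4 + 0.5883·3 + 0.7845·2 = 2.5495; e_2·v_3 = 0.8650·2 + 0.2495·4 + (-0.3161)·3 + 0.2994·2 = 2.3787.
u_3 = v_3 − 2.5495·e_1 − 2.3787·e_2 = (-0.0576, 3.9065, 2.2518, -0.7122).
‖u_3‖ = 4.5653, so e_3 = (-0.0126, 0.8557, 0.4932, -0.1560).
Qᵀb = (1.7650, 0.7818, 1.4545).
Back-substitute: x_3 = 1.4545/4.5653 = 0.3186.
x_2 = (0.7818 − 2.3787·0.3186)/4.6244 = 0.0052.
x_1 = (1.7650 + 4.3146·0.0052 − 2.5495·0.3186)/5.0990 = 0.1912.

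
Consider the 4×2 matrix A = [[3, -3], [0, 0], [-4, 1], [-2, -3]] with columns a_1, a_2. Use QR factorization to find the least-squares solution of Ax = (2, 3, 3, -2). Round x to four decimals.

x = (-0.0339, 0.1454)

a_1 = (3, 0, -4, -2); ‖a_1‖ = 5.3852, so q_1 = (0.5571, 0.0000, -0.7428, -0.3714).
q_1·a_2 = 0.5571·(-3) + 0.0000·0 + (-0.7428)·1 + (-0.3714)·(-3) = -1.2999.
u_2 = a_2 + 1.2999·q_1 = (-2.2759, 0.0000, 0.0345, -3.4828).
‖u_2‖ = 4.1606, so q_2 = (-0.5470, 0.0000, 0.0083, -0.8371).
Qᵀb = (-0.3714, 0.6050).
Back-substitute: x_2 = 0.6050/4.1606 = 0.1454.
x_1 = (-0.3714 + 1.2999·0.1454)/5.3852 = -0.0339.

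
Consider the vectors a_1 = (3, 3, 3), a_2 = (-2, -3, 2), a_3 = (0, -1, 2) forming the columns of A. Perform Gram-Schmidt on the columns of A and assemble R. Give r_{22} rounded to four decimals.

r_{22} = 3.7417

a_1 = (3, 3, 3); ‖a_1‖ = 5.1962, so q_1 = (0.5774, 0.5774, 0.5774).
q_1·a_2 = 0.5774·(-2) + 0.5774·(-3) + 0.5774·2 = -1.7321.
u_2 = a_2 + 1.7321·q_1 = (-1.0000, -2.0000, 3.0000).
r_{22} = ‖u_2‖ = 3.7417.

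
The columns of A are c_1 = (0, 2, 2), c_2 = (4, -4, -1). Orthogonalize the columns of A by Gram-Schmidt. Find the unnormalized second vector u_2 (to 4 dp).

c_1 = (0, 2, 2); ‖c_1‖ = 2.8284, so e_1 = (0.0000, 0.7071, 0.7071).
e_1·c_2 = 0.0000·4 + 0.7071·(-4) + 0.7071·(-1) = -3.5355.
u_2 = c_2 + 3.5355·e_1 = (4.0000, -1.5000, 1.5000).

u_2 = (4.0000, -1.5000, 1.5000)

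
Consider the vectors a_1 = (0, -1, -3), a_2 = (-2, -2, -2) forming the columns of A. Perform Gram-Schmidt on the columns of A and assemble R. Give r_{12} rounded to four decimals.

r_{12} = 2.5298

a_1 = (0, -1, -3); ‖a_1‖ = 3.1623, so e_1 = (0.0000, -0.3162, -0.9487).
r_{12} = e_1·a_2 = 2.5298.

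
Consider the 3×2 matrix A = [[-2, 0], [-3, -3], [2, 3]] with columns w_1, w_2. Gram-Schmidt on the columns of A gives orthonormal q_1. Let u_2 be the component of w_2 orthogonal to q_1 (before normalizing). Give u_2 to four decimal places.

u_2 = (1.7647, -0.3529, 1.2353)

w_1 = (-2, -3, 2); ‖w_1‖ = 4.1231, so q_1 = (-0.4851, -0.7276, 0.4851).
q_1·w_2 = (-0.4851)·0 + (-0.7276)·(-3) + 0.4851·3 = 3.6380.
u_2 = w_2 − 3.6380·q_1 = (1.7647, -0.3529, 1.2353).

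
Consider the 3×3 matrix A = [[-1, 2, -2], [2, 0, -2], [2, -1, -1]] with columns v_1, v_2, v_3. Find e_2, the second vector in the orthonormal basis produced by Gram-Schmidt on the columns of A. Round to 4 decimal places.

v_1 = (-1, 2, 2); ‖v_1‖ = 3.0000, so e_1 = (-0.3333, 0.6667, 0.6667).
e_1·v_2 = (-0.3333)·2 + 0.6667·0 + 0.6667·(-1) = -1.3333.
u_2 = v_2 + 1.3333·e_1 = (1.5556, 0.8889, -0.1111).
‖u_2‖ = 1.7951, so e_2 = (0.8666, 0.4952, -0.0619).

e_2 = (0.8666, 0.4952, -0.0619)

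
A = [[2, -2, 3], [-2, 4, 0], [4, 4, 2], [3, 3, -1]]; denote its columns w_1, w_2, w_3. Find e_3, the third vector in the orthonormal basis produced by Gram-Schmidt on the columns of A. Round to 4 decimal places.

w_1 = (2, -2, 4, 3); ‖w_1‖ = 5.7446, so e_1 = (0.3482, -0.3482, 0.6963, 0.5222).
e_1·w_2 = 0.3482·(-2) + (-0.3482)·4 + 0.6963·4 + 0.5222·3 = 2.2630.
u_2 = w_2 − 2.2630·e_1 = (-2.7879, 4.7879, 2.4242, 1.8182).
‖u_2‖ = 6.3150, so e_2 = (-0.4415, 0.7582, 0.3839, 0.2879).
e_1·w_3 = 0.3482·3 + (-0.3482)·0 + 0.6963·2 + 0.5222·(-1) = 1.9149; e_2·w_3 = (-0.4415)·3 + 0.7582·0 + 0.3839·2 + 0.2879·(-1) = -0.8446.
u_3 = w_3 − 1.9149·e_1 + 0.8446·e_2 = (1.9605, 1.3070, 0.9909, -1.7568).
‖u_3‖ = 3.1016, so e_3 = (0.6321, 0.4214, 0.3195, -0.5664).

e_3 = (0.6321, 0.4214, 0.3195, -0.5664)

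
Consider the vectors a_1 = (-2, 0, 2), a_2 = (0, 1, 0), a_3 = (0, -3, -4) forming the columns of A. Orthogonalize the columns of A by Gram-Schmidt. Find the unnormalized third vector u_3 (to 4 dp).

q_1 = a_1/‖a_1‖ = (-2, 0, 2)/2.8284 = (-0.7071, 0.0000, 0.7071).
r_{12} = q_1·a_2 = 0.0000.
u_2 = a_2 + 0.0000·q_1 = (0.0000, 1.0000, 0.0000).
‖u_2‖ = 1.0000, so q_2 = (0.0000, 1.0000, 0.0000).
r_{13} = q_1·a_3 = -2.8284; r_{23} = q_2·a_3 = -3.0000.
u_3 = a_3 + 2.8284·q_1 + 3.0000·q_2 = (-2.0000, 0.0000, -2.0000).

u_3 = (-2.0000, 0.0000, -2.0000)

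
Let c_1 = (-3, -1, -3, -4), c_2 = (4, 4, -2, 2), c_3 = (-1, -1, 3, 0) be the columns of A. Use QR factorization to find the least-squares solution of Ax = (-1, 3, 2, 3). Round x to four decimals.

x = (0.0659, 0.7527, 1.3516)

q_1 = c_1/‖c_1‖ = (-3, -1, -3, -4)/5.9161 = (-0.5071, -0.1690, -0.5071, -0.6761).
r_{12} = q_1·c_2 = -3.0426.
u_2 = c_2 + 3.0426·q_1 = (2.4571, 3.4857, -3.5429, -0.0571).
‖u_2‖ = 5.5446, so q_2 = (0.4432, 0.6287, -0.6390, -0.0103).
r_{13} = q_1·c_3 = -0.8452; r_{23} = q_2·c_3 = -2.9887.
u_3 = c_3 + 0.8452·q_1 + 2.9887·q_2 = (-0.1041, 0.7361, 0.6617, -0.6022).
‖u_3‖ = 1.1633, so q_3 = (-0.0895, 0.6328, 0.5688, -0.5177).
Qᵀb = (-3.0426, 0.1340, 1.5723).
Back-substitute: x_3 = 1.5723/1.1633 = 1.3516.
x_2 = (0.1340 + 2.9887·1.3516)/5.5446 = 0.7527.
x_1 = (-3.0426 + 3.0426·0.7527 + 0.8452·1.3516)/5.9161 = 0.0659.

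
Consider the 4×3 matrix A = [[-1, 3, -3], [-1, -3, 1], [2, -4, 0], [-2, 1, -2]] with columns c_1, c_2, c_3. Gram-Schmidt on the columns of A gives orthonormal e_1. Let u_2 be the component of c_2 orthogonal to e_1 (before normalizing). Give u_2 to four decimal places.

u_2 = (2.0000, -4.0000, -2.0000, -1.0000)

c_1 = (-1, -1, 2, -2); ‖c_1‖ = 3.1623, so e_1 = (-0.3162, -0.3162, 0.6325, -0.6325).
e_1·c_2 = (-0.3162)·3 + (-0.3162)·(-3) + 0.6325·(-4) + (-0.6325)·1 = -3.1623.
u_2 = c_2 + 3.1623·e_1 = (2.0000, -4.0000, -2.0000, -1.0000).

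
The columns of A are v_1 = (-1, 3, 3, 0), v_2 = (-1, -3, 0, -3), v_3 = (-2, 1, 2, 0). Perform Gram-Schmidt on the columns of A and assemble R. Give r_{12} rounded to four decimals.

q_1 = v_1/‖v_1‖ = (-1, 3, 3, 0)/4.3589 = (-0.2294, 0.6882, 0.6882, 0.0000).
r_{12} = q_1·v_2 = -1.8353.

r_{12} = -1.8353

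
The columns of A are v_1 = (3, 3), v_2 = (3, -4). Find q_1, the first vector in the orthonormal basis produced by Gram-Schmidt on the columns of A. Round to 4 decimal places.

v_1 = (3, 3); ‖v_1‖ = 4.2426, so q_1 = (0.7071, 0.7071).

q_1 = (0.7071, 0.7071)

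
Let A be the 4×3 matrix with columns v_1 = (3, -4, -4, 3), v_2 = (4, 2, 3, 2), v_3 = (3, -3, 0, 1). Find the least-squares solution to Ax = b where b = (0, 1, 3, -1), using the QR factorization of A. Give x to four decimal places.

x = (-0.6502, 0.0950, 0.5707)

v_1 = (3, -4, -4, 3); ‖v_1‖ = 7.0711, so e_1 = (0.4243, -0.5657, -0.5657, 0.4243).
e_1·v_2 = 0.4243·4 + (-0.5657)·2 + (-0.5657)·3 + 0.4243·2 = -0.2828.
u_2 = v_2 + 0.2828·e_1 = (4.1200, 1.8400, 2.8400, 2.1200).
‖u_2‖ = 5.7376, so e_2 = (0.7181, 0.3207, 0.4950, 0.3695).
e_1·v_3 = 0.4243·3 + (-0.5657)·(-3) + (-0.5657)·0 + 0.4243·1 = 3.3941; e_2·v_3 = 0.7181·3 + 0.3207·(-3) + 0.4950·0 + 0.3695·1 = 1.5616.
u_3 = v_3 − 3.3941·e_1 − 1.5616·e_2 = (0.4386, -1.5808, 1.1470, -1.0170).
‖u_3‖ = 2.2453, so e_3 = (0.1954, -0.7041, 0.5109, -0.4530).
Qᵀb = (-2.6870, 1.4361, 1.2815).
Back-substitute: x_3 = 1.2815/2.2453 = 0.5707.
x_2 = (1.4361 − 1.5616·0.5707)/5.7376 = 0.0950.
x_1 = (-2.6870 + 0.2828·0.0950 − 3.3941·0.5707)/7.0711 = -0.6502.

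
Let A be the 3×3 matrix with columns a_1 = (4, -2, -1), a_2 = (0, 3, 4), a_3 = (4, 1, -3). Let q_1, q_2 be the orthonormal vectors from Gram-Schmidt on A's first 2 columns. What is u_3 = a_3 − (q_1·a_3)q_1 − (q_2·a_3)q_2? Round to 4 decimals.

a_1 = (4, -2, -1); ‖a_1‖ = 4.5826, so q_1 = (0.8729, -0.4364, -0.2182).
q_1·a_2 = 0.8729·0 + (-0.4364)·3 + (-0.2182)·4 = -2.1822.
u_2 = a_2 + 2.1822·q_1 = (1.9048, 2.0476, 3.5238).
‖u_2‖ = 4.4987, so q_2 = (0.4234, 0.4552, 0.7833).
q_1·a_3 = 0.8729·4 + (-0.4364)·1 + (-0.2182)·(-3) = 3.7097; q_2·a_3 = 0.4234·4 + 0.4552·1 + 0.7833·(-3) = -0.2011.
u_3 = a_3 − 3.7097·q_1 + 0.2011·q_2 = (0.8471, 2.7106, -2.0329).

u_3 = (0.8471, 2.7106, -2.0329)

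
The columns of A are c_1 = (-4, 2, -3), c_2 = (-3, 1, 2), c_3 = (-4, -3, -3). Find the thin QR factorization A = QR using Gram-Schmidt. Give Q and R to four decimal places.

e_1 = c_1/‖c_1‖ = (-4, 2, -3)/5.3852 = (-0.7428, 0.3714, -0.5571).
r_{12} = e_1·c_2 = 1.4856.
u_2 = c_2 − 1.4856·e_1 = (-1.8966, 0.4483, 2.8276).
‖u_2‖ = 3.4341, so e_2 = (-0.5523, 0.1305, 0.8234).
r_{13} = e_1·c_3 = 3.5282; r_{23} = e_2·c_3 = -0.6527.
u_3 = c_3 − 3.5282·e_1 + 0.6527·e_2 = (-1.7398, -4.2251, -0.4971).
‖u_3‖ = 4.5963, so e_3 = (-0.3785, -0.9193, -0.1081).

Q = [[-0.7428, -0.5523, -0.3785], [0.3714, 0.1305, -0.9193], [-0.5571, 0.8234, -0.1081]], R = [[5.3852, 1.4856, 3.5282], [0.0000, 3.4341, -0.6527], [0.0000, 0.0000, 4.5963]]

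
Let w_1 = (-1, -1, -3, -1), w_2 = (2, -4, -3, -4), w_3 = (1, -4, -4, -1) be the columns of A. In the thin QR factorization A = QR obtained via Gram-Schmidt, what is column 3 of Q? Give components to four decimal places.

w_1 = (-1, -1, -3, -1); ‖w_1‖ = 3.4641, so q_1 = (-0.2887, -0.2887, -0.8660, -0.2887).
q_1·w_2 = (-0.2887)·2 + (-0.2887)·(-4) + (-0.8660)·(-3) + (-0.2887)·(-4) = 4.3301.
u_2 = w_2 − 4.3301·q_1 = (3.2500, -2.7500, 0.7500, -2.7500).
‖u_2‖ = 5.1235, so q_2 = (0.6343, -0.5367, 0.1464, -0.5367).
q_1·w_3 = (-0.2887)·1 + (-0.2887)·(-4) + (-0.8660)·(-4) + (-0.2887)·(-1) = 4.6188; q_2·w_3 = 0.6343·1 + (-0.5367)·(-4) + 0.1464·(-4) + (-0.5367)·(-1) = 2.7325.
u_3 = w_3 − 4.6188·q_1 − 2.7325·q_2 = (0.6000, -1.2000, -0.4000, 1.8000).
‖u_3‖ = 2.2804, so q_3 = (0.2631, -0.5262, -0.1754, 0.7894).

q_3 = (0.2631, -0.5262, -0.1754, 0.7894)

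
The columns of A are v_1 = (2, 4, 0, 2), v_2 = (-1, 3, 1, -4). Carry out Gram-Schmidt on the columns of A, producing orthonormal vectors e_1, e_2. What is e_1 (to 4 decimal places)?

e_1 = (0.4082, 0.8165, 0.0000, 0.4082)

v_1 = (2, 4, 0, 2); ‖v_1‖ = 4.8990, so e_1 = (0.4082, 0.8165, 0.0000, 0.4082).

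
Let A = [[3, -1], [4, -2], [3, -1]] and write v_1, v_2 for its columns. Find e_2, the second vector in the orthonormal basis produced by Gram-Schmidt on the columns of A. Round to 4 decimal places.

v_1 = (3, 4, 3); ‖v_1‖ = 5.8310, so e_1 = (0.5145, 0.6860, 0.5145).
e_1·v_2 = 0.5145·(-1) + 0.6860·(-2) + 0.5145·(-1) = -2.4010.
u_2 = v_2 + 2.4010·e_1 = (0.2353, -0.3529, 0.2353).
‖u_2‖ = 0.4851, so e_2 = (0.4851, -0.7276, 0.4851).

e_2 = (0.4851, -0.7276, 0.4851)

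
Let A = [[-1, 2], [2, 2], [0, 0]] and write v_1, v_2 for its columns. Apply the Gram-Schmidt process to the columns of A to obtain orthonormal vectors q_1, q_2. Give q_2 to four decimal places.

v_1 = (-1, 2, 0); ‖v_1‖ = 2.2361, so q_1 = (-0.4472, 0.8944, 0.0000).
q_1·v_2 = (-0.4472)·2 + 0.8944·2 + 0.0000·0 = 0.8944.
u_2 = v_2 − 0.8944·q_1 = (2.4000, 1.2000, 0.0000).
‖u_2‖ = 2.6833, so q_2 = (0.8944, 0.4472, 0.0000).

q_2 = (0.8944, 0.4472, 0.0000)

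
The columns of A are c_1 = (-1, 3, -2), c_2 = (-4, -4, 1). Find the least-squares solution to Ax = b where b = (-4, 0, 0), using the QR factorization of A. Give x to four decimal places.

x = (0.8066, 0.7293)

c_1 = (-1, 3, -2); ‖c_1‖ = 3.7417, so q_1 = (-0.2673, 0.8018, -0.5345).
q_1·c_2 = (-0.2673)·(-4) + 0.8018·(-4) + (-0.5345)·1 = -2.6726.
u_2 = c_2 + 2.6726·q_1 = (-4.7143, -1.8571, -0.4286).
‖u_2‖ = 5.0850, so q_2 = (-0.9271, -0.3652, -0.0843).
Qᵀb = (1.0690, 3.7084).
Back-substitute: x_2 = 3.7084/5.0850 = 0.7293.
x_1 = (1.0690 + 2.6726·0.7293)/3.7417 = 0.8066.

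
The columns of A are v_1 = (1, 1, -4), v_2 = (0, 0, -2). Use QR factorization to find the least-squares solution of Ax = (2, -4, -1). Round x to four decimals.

x = (-1.0000, 2.5000)

v_1 = (1, 1, -4); ‖v_1‖ = 4.2426, so q_1 = (0.2357, 0.2357, -0.9428).
q_1·v_2 = 0.2357·0 + 0.2357·0 + (-0.9428)·(-2) = 1.8856.
u_2 = v_2 − 1.8856·q_1 = (-0.4444, -0.4444, -0.2222).
‖u_2‖ = 0.6667, so q_2 = (-0.6667, -0.6667, -0.3333).
Qᵀb = (0.4714, 1.6667).
Back-substitute: x_2 = 1.6667/0.6667 = 2.5000.
x_1 = (0.4714 − 1.8856·2.5000)/4.2426 = -1.0000.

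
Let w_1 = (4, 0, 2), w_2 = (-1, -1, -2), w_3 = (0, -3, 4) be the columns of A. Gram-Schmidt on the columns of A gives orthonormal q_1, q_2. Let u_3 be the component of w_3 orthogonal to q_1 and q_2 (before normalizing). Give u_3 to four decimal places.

u_3 = (-1.2143, -3.6429, 2.4286)

w_1 = (4, 0, 2); ‖w_1‖ = 4.4721, so q_1 = (0.8944, 0.0000, 0.4472).
q_1·w_2 = 0.8944·(-1) + 0.0000·(-1) + 0.4472·(-2) = -1.7889.
u_2 = w_2 + 1.7889·q_1 = (0.6000, -1.0000, -1.2000).
‖u_2‖ = 1.6733, so q_2 = (0.3586, -0.5976, -0.7171).
q_1·w_3 = 0.8944·0 + 0.0000·(-3) + 0.4472·4 = 1.7889; q_2·w_3 = 0.3586·0 + (-0.5976)·(-3) + (-0.7171)·4 = -1.0757.
u_3 = w_3 − 1.7889·q_1 + 1.0757·q_2 = (-1.2143, -3.6429, 2.4286).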